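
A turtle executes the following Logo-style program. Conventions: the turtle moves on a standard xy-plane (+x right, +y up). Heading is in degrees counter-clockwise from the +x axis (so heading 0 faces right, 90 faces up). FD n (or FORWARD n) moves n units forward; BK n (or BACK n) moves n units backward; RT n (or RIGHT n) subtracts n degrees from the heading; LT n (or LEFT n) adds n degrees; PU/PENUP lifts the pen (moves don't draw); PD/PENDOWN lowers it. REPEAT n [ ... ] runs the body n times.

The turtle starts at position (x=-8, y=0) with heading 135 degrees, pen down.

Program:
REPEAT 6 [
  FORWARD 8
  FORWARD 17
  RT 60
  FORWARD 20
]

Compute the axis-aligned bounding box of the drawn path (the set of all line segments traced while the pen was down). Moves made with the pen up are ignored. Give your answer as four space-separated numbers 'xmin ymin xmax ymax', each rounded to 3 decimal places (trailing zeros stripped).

Executing turtle program step by step:
Start: pos=(-8,0), heading=135, pen down
REPEAT 6 [
  -- iteration 1/6 --
  FD 8: (-8,0) -> (-13.657,5.657) [heading=135, draw]
  FD 17: (-13.657,5.657) -> (-25.678,17.678) [heading=135, draw]
  RT 60: heading 135 -> 75
  FD 20: (-25.678,17.678) -> (-20.501,36.996) [heading=75, draw]
  -- iteration 2/6 --
  FD 8: (-20.501,36.996) -> (-18.431,44.724) [heading=75, draw]
  FD 17: (-18.431,44.724) -> (-14.031,61.144) [heading=75, draw]
  RT 60: heading 75 -> 15
  FD 20: (-14.031,61.144) -> (5.288,66.321) [heading=15, draw]
  -- iteration 3/6 --
  FD 8: (5.288,66.321) -> (13.015,68.391) [heading=15, draw]
  FD 17: (13.015,68.391) -> (29.436,72.791) [heading=15, draw]
  RT 60: heading 15 -> 315
  FD 20: (29.436,72.791) -> (43.578,58.649) [heading=315, draw]
  -- iteration 4/6 --
  FD 8: (43.578,58.649) -> (49.235,52.992) [heading=315, draw]
  FD 17: (49.235,52.992) -> (61.256,40.971) [heading=315, draw]
  RT 60: heading 315 -> 255
  FD 20: (61.256,40.971) -> (56.079,21.653) [heading=255, draw]
  -- iteration 5/6 --
  FD 8: (56.079,21.653) -> (54.009,13.925) [heading=255, draw]
  FD 17: (54.009,13.925) -> (49.609,-2.495) [heading=255, draw]
  RT 60: heading 255 -> 195
  FD 20: (49.609,-2.495) -> (30.29,-7.672) [heading=195, draw]
  -- iteration 6/6 --
  FD 8: (30.29,-7.672) -> (22.563,-9.742) [heading=195, draw]
  FD 17: (22.563,-9.742) -> (6.142,-14.142) [heading=195, draw]
  RT 60: heading 195 -> 135
  FD 20: (6.142,-14.142) -> (-8,0) [heading=135, draw]
]
Final: pos=(-8,0), heading=135, 18 segment(s) drawn

Segment endpoints: x in {-25.678, -20.501, -18.431, -14.031, -13.657, -8, -8, 5.288, 6.142, 13.015, 22.563, 29.436, 30.29, 43.578, 49.235, 49.609, 54.009, 56.079, 61.256}, y in {-14.142, -9.742, -7.672, -2.495, 0, 0, 5.657, 13.925, 17.678, 21.653, 36.996, 40.971, 44.724, 52.992, 58.649, 61.144, 66.321, 68.391, 72.791}
xmin=-25.678, ymin=-14.142, xmax=61.256, ymax=72.791

Answer: -25.678 -14.142 61.256 72.791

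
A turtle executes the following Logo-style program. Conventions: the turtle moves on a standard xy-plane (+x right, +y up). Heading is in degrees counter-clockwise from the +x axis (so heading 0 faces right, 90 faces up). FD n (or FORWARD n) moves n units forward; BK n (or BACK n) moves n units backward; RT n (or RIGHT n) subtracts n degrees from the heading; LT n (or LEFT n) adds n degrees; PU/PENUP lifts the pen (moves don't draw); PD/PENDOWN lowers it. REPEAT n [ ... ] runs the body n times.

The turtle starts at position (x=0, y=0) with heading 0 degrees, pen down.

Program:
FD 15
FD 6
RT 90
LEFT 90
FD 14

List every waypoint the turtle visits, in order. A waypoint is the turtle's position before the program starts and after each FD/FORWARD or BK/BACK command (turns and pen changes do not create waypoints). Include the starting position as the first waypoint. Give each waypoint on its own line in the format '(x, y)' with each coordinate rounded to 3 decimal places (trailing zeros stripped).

Executing turtle program step by step:
Start: pos=(0,0), heading=0, pen down
FD 15: (0,0) -> (15,0) [heading=0, draw]
FD 6: (15,0) -> (21,0) [heading=0, draw]
RT 90: heading 0 -> 270
LT 90: heading 270 -> 0
FD 14: (21,0) -> (35,0) [heading=0, draw]
Final: pos=(35,0), heading=0, 3 segment(s) drawn
Waypoints (4 total):
(0, 0)
(15, 0)
(21, 0)
(35, 0)

Answer: (0, 0)
(15, 0)
(21, 0)
(35, 0)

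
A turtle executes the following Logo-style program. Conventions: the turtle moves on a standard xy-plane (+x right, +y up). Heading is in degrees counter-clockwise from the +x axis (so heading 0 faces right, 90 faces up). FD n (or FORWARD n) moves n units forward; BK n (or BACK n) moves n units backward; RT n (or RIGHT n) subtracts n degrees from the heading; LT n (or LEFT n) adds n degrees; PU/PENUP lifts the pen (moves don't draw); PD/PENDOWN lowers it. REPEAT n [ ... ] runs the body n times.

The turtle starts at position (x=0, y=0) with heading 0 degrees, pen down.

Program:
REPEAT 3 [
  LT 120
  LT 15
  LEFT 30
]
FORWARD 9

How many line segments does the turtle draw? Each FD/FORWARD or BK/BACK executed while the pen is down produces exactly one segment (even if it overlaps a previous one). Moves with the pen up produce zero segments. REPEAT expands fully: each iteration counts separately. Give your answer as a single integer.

Answer: 1

Derivation:
Executing turtle program step by step:
Start: pos=(0,0), heading=0, pen down
REPEAT 3 [
  -- iteration 1/3 --
  LT 120: heading 0 -> 120
  LT 15: heading 120 -> 135
  LT 30: heading 135 -> 165
  -- iteration 2/3 --
  LT 120: heading 165 -> 285
  LT 15: heading 285 -> 300
  LT 30: heading 300 -> 330
  -- iteration 3/3 --
  LT 120: heading 330 -> 90
  LT 15: heading 90 -> 105
  LT 30: heading 105 -> 135
]
FD 9: (0,0) -> (-6.364,6.364) [heading=135, draw]
Final: pos=(-6.364,6.364), heading=135, 1 segment(s) drawn
Segments drawn: 1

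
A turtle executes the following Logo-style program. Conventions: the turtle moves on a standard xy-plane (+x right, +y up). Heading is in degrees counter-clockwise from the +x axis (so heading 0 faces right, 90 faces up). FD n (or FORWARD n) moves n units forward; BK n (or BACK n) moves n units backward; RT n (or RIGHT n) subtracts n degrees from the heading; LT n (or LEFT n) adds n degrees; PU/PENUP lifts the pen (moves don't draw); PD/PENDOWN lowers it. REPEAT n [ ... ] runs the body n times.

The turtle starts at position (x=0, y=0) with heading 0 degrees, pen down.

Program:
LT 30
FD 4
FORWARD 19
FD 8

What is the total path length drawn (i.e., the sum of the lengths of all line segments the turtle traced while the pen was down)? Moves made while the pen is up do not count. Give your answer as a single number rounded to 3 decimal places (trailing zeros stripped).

Answer: 31

Derivation:
Executing turtle program step by step:
Start: pos=(0,0), heading=0, pen down
LT 30: heading 0 -> 30
FD 4: (0,0) -> (3.464,2) [heading=30, draw]
FD 19: (3.464,2) -> (19.919,11.5) [heading=30, draw]
FD 8: (19.919,11.5) -> (26.847,15.5) [heading=30, draw]
Final: pos=(26.847,15.5), heading=30, 3 segment(s) drawn

Segment lengths:
  seg 1: (0,0) -> (3.464,2), length = 4
  seg 2: (3.464,2) -> (19.919,11.5), length = 19
  seg 3: (19.919,11.5) -> (26.847,15.5), length = 8
Total = 31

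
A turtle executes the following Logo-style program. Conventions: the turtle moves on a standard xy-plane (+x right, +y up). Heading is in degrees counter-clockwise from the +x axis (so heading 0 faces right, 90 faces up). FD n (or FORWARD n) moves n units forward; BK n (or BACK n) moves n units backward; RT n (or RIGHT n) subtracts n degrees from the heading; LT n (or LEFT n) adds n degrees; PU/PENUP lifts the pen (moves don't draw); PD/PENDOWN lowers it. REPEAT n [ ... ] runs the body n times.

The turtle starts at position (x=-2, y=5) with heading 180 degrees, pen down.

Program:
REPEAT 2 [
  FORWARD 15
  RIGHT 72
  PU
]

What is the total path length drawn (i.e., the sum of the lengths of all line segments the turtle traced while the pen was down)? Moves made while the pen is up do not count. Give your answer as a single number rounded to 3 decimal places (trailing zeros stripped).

Executing turtle program step by step:
Start: pos=(-2,5), heading=180, pen down
REPEAT 2 [
  -- iteration 1/2 --
  FD 15: (-2,5) -> (-17,5) [heading=180, draw]
  RT 72: heading 180 -> 108
  PU: pen up
  -- iteration 2/2 --
  FD 15: (-17,5) -> (-21.635,19.266) [heading=108, move]
  RT 72: heading 108 -> 36
  PU: pen up
]
Final: pos=(-21.635,19.266), heading=36, 1 segment(s) drawn

Segment lengths:
  seg 1: (-2,5) -> (-17,5), length = 15
Total = 15

Answer: 15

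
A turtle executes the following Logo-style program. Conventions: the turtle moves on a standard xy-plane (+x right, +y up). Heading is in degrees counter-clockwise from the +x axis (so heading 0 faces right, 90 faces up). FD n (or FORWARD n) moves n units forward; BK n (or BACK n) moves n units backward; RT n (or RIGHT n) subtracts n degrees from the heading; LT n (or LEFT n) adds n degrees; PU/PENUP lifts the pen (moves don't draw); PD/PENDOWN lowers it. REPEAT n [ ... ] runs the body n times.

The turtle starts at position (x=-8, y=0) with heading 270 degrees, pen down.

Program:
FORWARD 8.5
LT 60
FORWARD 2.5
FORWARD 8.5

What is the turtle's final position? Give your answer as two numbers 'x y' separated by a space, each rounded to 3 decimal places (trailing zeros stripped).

Answer: 1.526 -14

Derivation:
Executing turtle program step by step:
Start: pos=(-8,0), heading=270, pen down
FD 8.5: (-8,0) -> (-8,-8.5) [heading=270, draw]
LT 60: heading 270 -> 330
FD 2.5: (-8,-8.5) -> (-5.835,-9.75) [heading=330, draw]
FD 8.5: (-5.835,-9.75) -> (1.526,-14) [heading=330, draw]
Final: pos=(1.526,-14), heading=330, 3 segment(s) drawn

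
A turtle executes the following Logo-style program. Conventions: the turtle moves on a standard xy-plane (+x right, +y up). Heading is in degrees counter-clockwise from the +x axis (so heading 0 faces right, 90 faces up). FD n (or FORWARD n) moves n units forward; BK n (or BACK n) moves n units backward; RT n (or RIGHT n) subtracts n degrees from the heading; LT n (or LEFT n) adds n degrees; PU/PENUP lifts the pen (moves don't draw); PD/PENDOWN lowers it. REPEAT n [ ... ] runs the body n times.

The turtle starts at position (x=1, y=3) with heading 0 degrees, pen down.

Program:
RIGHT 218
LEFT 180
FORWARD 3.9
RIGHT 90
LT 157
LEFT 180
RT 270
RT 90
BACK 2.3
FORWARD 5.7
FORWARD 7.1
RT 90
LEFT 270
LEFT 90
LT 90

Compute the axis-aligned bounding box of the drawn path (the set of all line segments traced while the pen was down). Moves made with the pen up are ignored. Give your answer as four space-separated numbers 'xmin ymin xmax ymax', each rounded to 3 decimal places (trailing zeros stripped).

Answer: -5.11 -4.492 6.085 3

Derivation:
Executing turtle program step by step:
Start: pos=(1,3), heading=0, pen down
RT 218: heading 0 -> 142
LT 180: heading 142 -> 322
FD 3.9: (1,3) -> (4.073,0.599) [heading=322, draw]
RT 90: heading 322 -> 232
LT 157: heading 232 -> 29
LT 180: heading 29 -> 209
RT 270: heading 209 -> 299
RT 90: heading 299 -> 209
BK 2.3: (4.073,0.599) -> (6.085,1.714) [heading=209, draw]
FD 5.7: (6.085,1.714) -> (1.1,-1.049) [heading=209, draw]
FD 7.1: (1.1,-1.049) -> (-5.11,-4.492) [heading=209, draw]
RT 90: heading 209 -> 119
LT 270: heading 119 -> 29
LT 90: heading 29 -> 119
LT 90: heading 119 -> 209
Final: pos=(-5.11,-4.492), heading=209, 4 segment(s) drawn

Segment endpoints: x in {-5.11, 1, 1.1, 4.073, 6.085}, y in {-4.492, -1.049, 0.599, 1.714, 3}
xmin=-5.11, ymin=-4.492, xmax=6.085, ymax=3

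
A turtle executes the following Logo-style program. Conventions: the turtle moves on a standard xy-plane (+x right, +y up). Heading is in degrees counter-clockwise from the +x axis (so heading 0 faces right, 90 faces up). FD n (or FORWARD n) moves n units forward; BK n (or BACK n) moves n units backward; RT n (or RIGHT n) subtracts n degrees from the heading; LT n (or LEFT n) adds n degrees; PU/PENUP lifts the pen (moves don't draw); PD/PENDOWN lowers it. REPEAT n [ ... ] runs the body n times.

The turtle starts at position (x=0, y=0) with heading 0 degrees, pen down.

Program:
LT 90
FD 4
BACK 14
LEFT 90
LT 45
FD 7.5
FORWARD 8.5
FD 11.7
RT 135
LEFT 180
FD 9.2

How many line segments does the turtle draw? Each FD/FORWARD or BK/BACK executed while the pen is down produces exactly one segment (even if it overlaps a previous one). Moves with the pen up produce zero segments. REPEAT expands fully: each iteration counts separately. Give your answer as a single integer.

Executing turtle program step by step:
Start: pos=(0,0), heading=0, pen down
LT 90: heading 0 -> 90
FD 4: (0,0) -> (0,4) [heading=90, draw]
BK 14: (0,4) -> (0,-10) [heading=90, draw]
LT 90: heading 90 -> 180
LT 45: heading 180 -> 225
FD 7.5: (0,-10) -> (-5.303,-15.303) [heading=225, draw]
FD 8.5: (-5.303,-15.303) -> (-11.314,-21.314) [heading=225, draw]
FD 11.7: (-11.314,-21.314) -> (-19.587,-29.587) [heading=225, draw]
RT 135: heading 225 -> 90
LT 180: heading 90 -> 270
FD 9.2: (-19.587,-29.587) -> (-19.587,-38.787) [heading=270, draw]
Final: pos=(-19.587,-38.787), heading=270, 6 segment(s) drawn
Segments drawn: 6

Answer: 6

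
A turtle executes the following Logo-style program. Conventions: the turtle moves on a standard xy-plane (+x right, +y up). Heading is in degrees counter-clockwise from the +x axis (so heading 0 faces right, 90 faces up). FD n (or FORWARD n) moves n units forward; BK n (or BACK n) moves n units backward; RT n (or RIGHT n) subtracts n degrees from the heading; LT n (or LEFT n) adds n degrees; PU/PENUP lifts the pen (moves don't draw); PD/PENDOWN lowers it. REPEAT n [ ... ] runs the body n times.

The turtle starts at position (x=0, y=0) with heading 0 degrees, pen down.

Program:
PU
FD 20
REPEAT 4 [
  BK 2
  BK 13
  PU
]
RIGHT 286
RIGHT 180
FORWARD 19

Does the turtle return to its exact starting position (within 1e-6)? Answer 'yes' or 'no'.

Executing turtle program step by step:
Start: pos=(0,0), heading=0, pen down
PU: pen up
FD 20: (0,0) -> (20,0) [heading=0, move]
REPEAT 4 [
  -- iteration 1/4 --
  BK 2: (20,0) -> (18,0) [heading=0, move]
  BK 13: (18,0) -> (5,0) [heading=0, move]
  PU: pen up
  -- iteration 2/4 --
  BK 2: (5,0) -> (3,0) [heading=0, move]
  BK 13: (3,0) -> (-10,0) [heading=0, move]
  PU: pen up
  -- iteration 3/4 --
  BK 2: (-10,0) -> (-12,0) [heading=0, move]
  BK 13: (-12,0) -> (-25,0) [heading=0, move]
  PU: pen up
  -- iteration 4/4 --
  BK 2: (-25,0) -> (-27,0) [heading=0, move]
  BK 13: (-27,0) -> (-40,0) [heading=0, move]
  PU: pen up
]
RT 286: heading 0 -> 74
RT 180: heading 74 -> 254
FD 19: (-40,0) -> (-45.237,-18.264) [heading=254, move]
Final: pos=(-45.237,-18.264), heading=254, 0 segment(s) drawn

Start position: (0, 0)
Final position: (-45.237, -18.264)
Distance = 48.785; >= 1e-6 -> NOT closed

Answer: no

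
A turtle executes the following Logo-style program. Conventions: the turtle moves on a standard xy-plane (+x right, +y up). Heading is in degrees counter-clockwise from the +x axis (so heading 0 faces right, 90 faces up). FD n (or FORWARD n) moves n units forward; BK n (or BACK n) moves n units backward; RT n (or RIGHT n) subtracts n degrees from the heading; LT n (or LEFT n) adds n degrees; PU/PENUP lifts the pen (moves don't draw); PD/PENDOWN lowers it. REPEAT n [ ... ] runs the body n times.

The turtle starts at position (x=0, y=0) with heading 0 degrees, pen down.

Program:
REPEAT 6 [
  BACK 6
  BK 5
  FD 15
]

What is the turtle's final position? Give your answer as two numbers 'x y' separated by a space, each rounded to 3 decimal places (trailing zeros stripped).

Answer: 24 0

Derivation:
Executing turtle program step by step:
Start: pos=(0,0), heading=0, pen down
REPEAT 6 [
  -- iteration 1/6 --
  BK 6: (0,0) -> (-6,0) [heading=0, draw]
  BK 5: (-6,0) -> (-11,0) [heading=0, draw]
  FD 15: (-11,0) -> (4,0) [heading=0, draw]
  -- iteration 2/6 --
  BK 6: (4,0) -> (-2,0) [heading=0, draw]
  BK 5: (-2,0) -> (-7,0) [heading=0, draw]
  FD 15: (-7,0) -> (8,0) [heading=0, draw]
  -- iteration 3/6 --
  BK 6: (8,0) -> (2,0) [heading=0, draw]
  BK 5: (2,0) -> (-3,0) [heading=0, draw]
  FD 15: (-3,0) -> (12,0) [heading=0, draw]
  -- iteration 4/6 --
  BK 6: (12,0) -> (6,0) [heading=0, draw]
  BK 5: (6,0) -> (1,0) [heading=0, draw]
  FD 15: (1,0) -> (16,0) [heading=0, draw]
  -- iteration 5/6 --
  BK 6: (16,0) -> (10,0) [heading=0, draw]
  BK 5: (10,0) -> (5,0) [heading=0, draw]
  FD 15: (5,0) -> (20,0) [heading=0, draw]
  -- iteration 6/6 --
  BK 6: (20,0) -> (14,0) [heading=0, draw]
  BK 5: (14,0) -> (9,0) [heading=0, draw]
  FD 15: (9,0) -> (24,0) [heading=0, draw]
]
Final: pos=(24,0), heading=0, 18 segment(s) drawn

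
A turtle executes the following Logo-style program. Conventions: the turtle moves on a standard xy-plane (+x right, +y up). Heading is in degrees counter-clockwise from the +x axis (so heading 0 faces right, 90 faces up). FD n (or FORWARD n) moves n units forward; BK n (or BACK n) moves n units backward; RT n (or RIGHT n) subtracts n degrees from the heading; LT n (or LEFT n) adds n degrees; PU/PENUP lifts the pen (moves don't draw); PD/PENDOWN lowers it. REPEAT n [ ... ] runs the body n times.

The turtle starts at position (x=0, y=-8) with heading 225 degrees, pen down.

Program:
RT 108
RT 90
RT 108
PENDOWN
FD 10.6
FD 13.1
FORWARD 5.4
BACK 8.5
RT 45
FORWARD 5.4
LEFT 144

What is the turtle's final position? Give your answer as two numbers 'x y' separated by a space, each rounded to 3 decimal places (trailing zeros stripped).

Executing turtle program step by step:
Start: pos=(0,-8), heading=225, pen down
RT 108: heading 225 -> 117
RT 90: heading 117 -> 27
RT 108: heading 27 -> 279
PD: pen down
FD 10.6: (0,-8) -> (1.658,-18.469) [heading=279, draw]
FD 13.1: (1.658,-18.469) -> (3.707,-31.408) [heading=279, draw]
FD 5.4: (3.707,-31.408) -> (4.552,-36.742) [heading=279, draw]
BK 8.5: (4.552,-36.742) -> (3.223,-28.346) [heading=279, draw]
RT 45: heading 279 -> 234
FD 5.4: (3.223,-28.346) -> (0.049,-32.715) [heading=234, draw]
LT 144: heading 234 -> 18
Final: pos=(0.049,-32.715), heading=18, 5 segment(s) drawn

Answer: 0.049 -32.715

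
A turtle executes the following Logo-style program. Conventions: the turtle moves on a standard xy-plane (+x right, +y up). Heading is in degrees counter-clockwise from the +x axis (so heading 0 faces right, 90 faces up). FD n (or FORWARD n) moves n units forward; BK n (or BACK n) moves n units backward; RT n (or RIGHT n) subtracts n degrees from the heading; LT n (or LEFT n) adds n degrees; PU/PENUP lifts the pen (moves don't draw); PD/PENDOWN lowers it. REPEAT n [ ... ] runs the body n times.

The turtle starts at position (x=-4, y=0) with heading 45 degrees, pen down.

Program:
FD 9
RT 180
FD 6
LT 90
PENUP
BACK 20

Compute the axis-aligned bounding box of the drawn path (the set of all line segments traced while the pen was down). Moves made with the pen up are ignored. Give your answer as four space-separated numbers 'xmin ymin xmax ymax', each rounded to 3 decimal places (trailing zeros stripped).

Answer: -4 0 2.364 6.364

Derivation:
Executing turtle program step by step:
Start: pos=(-4,0), heading=45, pen down
FD 9: (-4,0) -> (2.364,6.364) [heading=45, draw]
RT 180: heading 45 -> 225
FD 6: (2.364,6.364) -> (-1.879,2.121) [heading=225, draw]
LT 90: heading 225 -> 315
PU: pen up
BK 20: (-1.879,2.121) -> (-16.021,16.263) [heading=315, move]
Final: pos=(-16.021,16.263), heading=315, 2 segment(s) drawn

Segment endpoints: x in {-4, -1.879, 2.364}, y in {0, 2.121, 6.364}
xmin=-4, ymin=0, xmax=2.364, ymax=6.364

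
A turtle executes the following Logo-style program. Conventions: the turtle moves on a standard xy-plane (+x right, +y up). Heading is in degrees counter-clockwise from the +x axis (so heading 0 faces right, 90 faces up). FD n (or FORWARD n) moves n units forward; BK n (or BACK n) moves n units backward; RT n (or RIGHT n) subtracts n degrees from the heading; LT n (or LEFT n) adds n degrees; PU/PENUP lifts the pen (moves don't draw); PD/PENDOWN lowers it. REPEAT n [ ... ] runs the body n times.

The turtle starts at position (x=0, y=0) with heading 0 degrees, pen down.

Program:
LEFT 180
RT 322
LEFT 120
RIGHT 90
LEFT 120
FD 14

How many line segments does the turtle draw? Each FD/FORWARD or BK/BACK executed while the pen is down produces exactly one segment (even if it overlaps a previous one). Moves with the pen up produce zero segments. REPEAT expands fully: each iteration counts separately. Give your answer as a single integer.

Answer: 1

Derivation:
Executing turtle program step by step:
Start: pos=(0,0), heading=0, pen down
LT 180: heading 0 -> 180
RT 322: heading 180 -> 218
LT 120: heading 218 -> 338
RT 90: heading 338 -> 248
LT 120: heading 248 -> 8
FD 14: (0,0) -> (13.864,1.948) [heading=8, draw]
Final: pos=(13.864,1.948), heading=8, 1 segment(s) drawn
Segments drawn: 1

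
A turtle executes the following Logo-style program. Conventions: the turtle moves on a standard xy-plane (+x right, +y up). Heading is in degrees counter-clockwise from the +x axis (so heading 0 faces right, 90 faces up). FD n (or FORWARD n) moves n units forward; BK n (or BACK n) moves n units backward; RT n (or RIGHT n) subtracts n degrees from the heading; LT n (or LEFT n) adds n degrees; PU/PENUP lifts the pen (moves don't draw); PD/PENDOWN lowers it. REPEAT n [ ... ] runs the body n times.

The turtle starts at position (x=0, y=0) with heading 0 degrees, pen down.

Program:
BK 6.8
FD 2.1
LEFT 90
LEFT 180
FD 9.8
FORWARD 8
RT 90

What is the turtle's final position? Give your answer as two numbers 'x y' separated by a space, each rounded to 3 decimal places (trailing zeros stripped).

Answer: -4.7 -17.8

Derivation:
Executing turtle program step by step:
Start: pos=(0,0), heading=0, pen down
BK 6.8: (0,0) -> (-6.8,0) [heading=0, draw]
FD 2.1: (-6.8,0) -> (-4.7,0) [heading=0, draw]
LT 90: heading 0 -> 90
LT 180: heading 90 -> 270
FD 9.8: (-4.7,0) -> (-4.7,-9.8) [heading=270, draw]
FD 8: (-4.7,-9.8) -> (-4.7,-17.8) [heading=270, draw]
RT 90: heading 270 -> 180
Final: pos=(-4.7,-17.8), heading=180, 4 segment(s) drawn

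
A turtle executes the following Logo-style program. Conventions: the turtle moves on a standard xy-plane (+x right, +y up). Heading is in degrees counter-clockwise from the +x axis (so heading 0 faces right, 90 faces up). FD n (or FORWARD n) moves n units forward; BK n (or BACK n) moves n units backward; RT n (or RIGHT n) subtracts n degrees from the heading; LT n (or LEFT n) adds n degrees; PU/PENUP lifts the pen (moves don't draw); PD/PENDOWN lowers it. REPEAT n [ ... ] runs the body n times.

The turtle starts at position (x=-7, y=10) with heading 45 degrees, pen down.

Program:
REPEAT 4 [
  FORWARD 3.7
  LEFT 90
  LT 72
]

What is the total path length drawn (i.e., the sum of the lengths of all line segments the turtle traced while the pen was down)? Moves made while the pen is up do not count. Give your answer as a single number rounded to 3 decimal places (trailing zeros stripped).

Answer: 14.8

Derivation:
Executing turtle program step by step:
Start: pos=(-7,10), heading=45, pen down
REPEAT 4 [
  -- iteration 1/4 --
  FD 3.7: (-7,10) -> (-4.384,12.616) [heading=45, draw]
  LT 90: heading 45 -> 135
  LT 72: heading 135 -> 207
  -- iteration 2/4 --
  FD 3.7: (-4.384,12.616) -> (-7.68,10.937) [heading=207, draw]
  LT 90: heading 207 -> 297
  LT 72: heading 297 -> 9
  -- iteration 3/4 --
  FD 3.7: (-7.68,10.937) -> (-4.026,11.515) [heading=9, draw]
  LT 90: heading 9 -> 99
  LT 72: heading 99 -> 171
  -- iteration 4/4 --
  FD 3.7: (-4.026,11.515) -> (-7.68,12.094) [heading=171, draw]
  LT 90: heading 171 -> 261
  LT 72: heading 261 -> 333
]
Final: pos=(-7.68,12.094), heading=333, 4 segment(s) drawn

Segment lengths:
  seg 1: (-7,10) -> (-4.384,12.616), length = 3.7
  seg 2: (-4.384,12.616) -> (-7.68,10.937), length = 3.7
  seg 3: (-7.68,10.937) -> (-4.026,11.515), length = 3.7
  seg 4: (-4.026,11.515) -> (-7.68,12.094), length = 3.7
Total = 14.8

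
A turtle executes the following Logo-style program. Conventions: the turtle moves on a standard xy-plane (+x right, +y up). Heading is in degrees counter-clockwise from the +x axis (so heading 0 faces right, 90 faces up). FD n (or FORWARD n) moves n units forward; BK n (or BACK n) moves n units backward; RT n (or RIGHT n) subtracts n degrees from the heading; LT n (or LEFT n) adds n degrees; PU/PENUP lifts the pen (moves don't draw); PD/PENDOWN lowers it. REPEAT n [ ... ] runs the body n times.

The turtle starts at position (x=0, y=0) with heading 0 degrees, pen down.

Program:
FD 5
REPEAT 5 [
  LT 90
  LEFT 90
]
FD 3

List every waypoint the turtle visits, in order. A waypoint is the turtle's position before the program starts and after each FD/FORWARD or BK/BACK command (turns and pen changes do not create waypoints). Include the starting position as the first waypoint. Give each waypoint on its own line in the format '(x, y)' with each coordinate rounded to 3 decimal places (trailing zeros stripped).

Answer: (0, 0)
(5, 0)
(2, 0)

Derivation:
Executing turtle program step by step:
Start: pos=(0,0), heading=0, pen down
FD 5: (0,0) -> (5,0) [heading=0, draw]
REPEAT 5 [
  -- iteration 1/5 --
  LT 90: heading 0 -> 90
  LT 90: heading 90 -> 180
  -- iteration 2/5 --
  LT 90: heading 180 -> 270
  LT 90: heading 270 -> 0
  -- iteration 3/5 --
  LT 90: heading 0 -> 90
  LT 90: heading 90 -> 180
  -- iteration 4/5 --
  LT 90: heading 180 -> 270
  LT 90: heading 270 -> 0
  -- iteration 5/5 --
  LT 90: heading 0 -> 90
  LT 90: heading 90 -> 180
]
FD 3: (5,0) -> (2,0) [heading=180, draw]
Final: pos=(2,0), heading=180, 2 segment(s) drawn
Waypoints (3 total):
(0, 0)
(5, 0)
(2, 0)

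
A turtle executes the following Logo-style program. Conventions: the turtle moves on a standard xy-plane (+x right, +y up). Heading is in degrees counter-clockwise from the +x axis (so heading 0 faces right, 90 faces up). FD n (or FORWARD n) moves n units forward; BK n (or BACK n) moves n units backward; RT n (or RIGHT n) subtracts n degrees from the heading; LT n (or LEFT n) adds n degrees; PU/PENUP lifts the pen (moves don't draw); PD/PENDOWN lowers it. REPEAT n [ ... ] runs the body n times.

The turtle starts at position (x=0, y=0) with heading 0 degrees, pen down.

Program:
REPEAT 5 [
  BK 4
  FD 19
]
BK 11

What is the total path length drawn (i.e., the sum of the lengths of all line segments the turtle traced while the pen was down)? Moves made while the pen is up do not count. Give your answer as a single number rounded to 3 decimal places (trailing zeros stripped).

Answer: 126

Derivation:
Executing turtle program step by step:
Start: pos=(0,0), heading=0, pen down
REPEAT 5 [
  -- iteration 1/5 --
  BK 4: (0,0) -> (-4,0) [heading=0, draw]
  FD 19: (-4,0) -> (15,0) [heading=0, draw]
  -- iteration 2/5 --
  BK 4: (15,0) -> (11,0) [heading=0, draw]
  FD 19: (11,0) -> (30,0) [heading=0, draw]
  -- iteration 3/5 --
  BK 4: (30,0) -> (26,0) [heading=0, draw]
  FD 19: (26,0) -> (45,0) [heading=0, draw]
  -- iteration 4/5 --
  BK 4: (45,0) -> (41,0) [heading=0, draw]
  FD 19: (41,0) -> (60,0) [heading=0, draw]
  -- iteration 5/5 --
  BK 4: (60,0) -> (56,0) [heading=0, draw]
  FD 19: (56,0) -> (75,0) [heading=0, draw]
]
BK 11: (75,0) -> (64,0) [heading=0, draw]
Final: pos=(64,0), heading=0, 11 segment(s) drawn

Segment lengths:
  seg 1: (0,0) -> (-4,0), length = 4
  seg 2: (-4,0) -> (15,0), length = 19
  seg 3: (15,0) -> (11,0), length = 4
  seg 4: (11,0) -> (30,0), length = 19
  seg 5: (30,0) -> (26,0), length = 4
  seg 6: (26,0) -> (45,0), length = 19
  seg 7: (45,0) -> (41,0), length = 4
  seg 8: (41,0) -> (60,0), length = 19
  seg 9: (60,0) -> (56,0), length = 4
  seg 10: (56,0) -> (75,0), length = 19
  seg 11: (75,0) -> (64,0), length = 11
Total = 126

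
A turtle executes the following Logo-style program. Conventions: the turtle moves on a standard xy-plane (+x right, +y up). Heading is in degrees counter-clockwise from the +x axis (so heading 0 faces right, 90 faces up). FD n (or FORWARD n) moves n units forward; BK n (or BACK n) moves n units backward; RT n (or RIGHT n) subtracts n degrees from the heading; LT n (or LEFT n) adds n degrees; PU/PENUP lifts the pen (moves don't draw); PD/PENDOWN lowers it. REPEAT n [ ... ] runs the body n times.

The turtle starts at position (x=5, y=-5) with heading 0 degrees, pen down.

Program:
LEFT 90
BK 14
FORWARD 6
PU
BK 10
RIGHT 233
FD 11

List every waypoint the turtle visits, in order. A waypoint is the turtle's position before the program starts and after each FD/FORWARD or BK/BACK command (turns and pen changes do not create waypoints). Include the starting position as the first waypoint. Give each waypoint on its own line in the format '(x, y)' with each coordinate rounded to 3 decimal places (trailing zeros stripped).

Answer: (5, -5)
(5, -19)
(5, -13)
(5, -23)
(-3.785, -29.62)

Derivation:
Executing turtle program step by step:
Start: pos=(5,-5), heading=0, pen down
LT 90: heading 0 -> 90
BK 14: (5,-5) -> (5,-19) [heading=90, draw]
FD 6: (5,-19) -> (5,-13) [heading=90, draw]
PU: pen up
BK 10: (5,-13) -> (5,-23) [heading=90, move]
RT 233: heading 90 -> 217
FD 11: (5,-23) -> (-3.785,-29.62) [heading=217, move]
Final: pos=(-3.785,-29.62), heading=217, 2 segment(s) drawn
Waypoints (5 total):
(5, -5)
(5, -19)
(5, -13)
(5, -23)
(-3.785, -29.62)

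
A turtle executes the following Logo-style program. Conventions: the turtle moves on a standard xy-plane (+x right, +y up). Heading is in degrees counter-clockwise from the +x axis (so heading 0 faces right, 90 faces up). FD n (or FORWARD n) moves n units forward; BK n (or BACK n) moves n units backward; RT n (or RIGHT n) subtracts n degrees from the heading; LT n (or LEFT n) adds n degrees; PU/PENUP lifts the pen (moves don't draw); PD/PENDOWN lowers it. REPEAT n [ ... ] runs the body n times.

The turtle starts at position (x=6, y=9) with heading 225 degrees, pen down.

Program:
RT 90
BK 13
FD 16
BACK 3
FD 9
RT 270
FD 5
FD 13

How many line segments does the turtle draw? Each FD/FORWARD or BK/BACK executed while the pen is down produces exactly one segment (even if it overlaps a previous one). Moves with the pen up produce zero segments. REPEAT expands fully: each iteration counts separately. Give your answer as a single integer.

Executing turtle program step by step:
Start: pos=(6,9), heading=225, pen down
RT 90: heading 225 -> 135
BK 13: (6,9) -> (15.192,-0.192) [heading=135, draw]
FD 16: (15.192,-0.192) -> (3.879,11.121) [heading=135, draw]
BK 3: (3.879,11.121) -> (6,9) [heading=135, draw]
FD 9: (6,9) -> (-0.364,15.364) [heading=135, draw]
RT 270: heading 135 -> 225
FD 5: (-0.364,15.364) -> (-3.899,11.828) [heading=225, draw]
FD 13: (-3.899,11.828) -> (-13.092,2.636) [heading=225, draw]
Final: pos=(-13.092,2.636), heading=225, 6 segment(s) drawn
Segments drawn: 6

Answer: 6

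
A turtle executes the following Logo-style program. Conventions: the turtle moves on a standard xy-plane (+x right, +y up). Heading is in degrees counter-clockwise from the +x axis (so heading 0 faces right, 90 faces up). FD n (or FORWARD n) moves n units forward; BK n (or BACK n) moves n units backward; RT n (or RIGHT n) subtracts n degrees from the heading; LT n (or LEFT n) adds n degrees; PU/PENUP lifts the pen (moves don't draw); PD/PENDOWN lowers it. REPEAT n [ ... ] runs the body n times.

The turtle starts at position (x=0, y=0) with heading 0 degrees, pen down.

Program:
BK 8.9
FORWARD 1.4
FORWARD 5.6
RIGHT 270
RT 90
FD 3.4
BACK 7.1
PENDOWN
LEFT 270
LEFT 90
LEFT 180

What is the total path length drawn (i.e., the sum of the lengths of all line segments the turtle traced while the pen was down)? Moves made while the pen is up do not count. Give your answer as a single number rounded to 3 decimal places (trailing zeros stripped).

Answer: 26.4

Derivation:
Executing turtle program step by step:
Start: pos=(0,0), heading=0, pen down
BK 8.9: (0,0) -> (-8.9,0) [heading=0, draw]
FD 1.4: (-8.9,0) -> (-7.5,0) [heading=0, draw]
FD 5.6: (-7.5,0) -> (-1.9,0) [heading=0, draw]
RT 270: heading 0 -> 90
RT 90: heading 90 -> 0
FD 3.4: (-1.9,0) -> (1.5,0) [heading=0, draw]
BK 7.1: (1.5,0) -> (-5.6,0) [heading=0, draw]
PD: pen down
LT 270: heading 0 -> 270
LT 90: heading 270 -> 0
LT 180: heading 0 -> 180
Final: pos=(-5.6,0), heading=180, 5 segment(s) drawn

Segment lengths:
  seg 1: (0,0) -> (-8.9,0), length = 8.9
  seg 2: (-8.9,0) -> (-7.5,0), length = 1.4
  seg 3: (-7.5,0) -> (-1.9,0), length = 5.6
  seg 4: (-1.9,0) -> (1.5,0), length = 3.4
  seg 5: (1.5,0) -> (-5.6,0), length = 7.1
Total = 26.4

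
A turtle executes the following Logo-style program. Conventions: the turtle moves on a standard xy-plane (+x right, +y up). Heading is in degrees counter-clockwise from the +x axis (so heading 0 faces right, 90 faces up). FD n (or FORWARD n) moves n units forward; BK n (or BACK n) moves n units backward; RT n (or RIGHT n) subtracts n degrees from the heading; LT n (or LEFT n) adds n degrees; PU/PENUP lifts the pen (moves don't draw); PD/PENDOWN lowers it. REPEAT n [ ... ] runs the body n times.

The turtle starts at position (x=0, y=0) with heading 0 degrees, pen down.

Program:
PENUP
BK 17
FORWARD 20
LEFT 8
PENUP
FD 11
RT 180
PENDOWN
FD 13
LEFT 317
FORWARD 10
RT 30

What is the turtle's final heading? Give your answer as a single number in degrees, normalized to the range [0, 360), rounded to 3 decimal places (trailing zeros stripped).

Answer: 115

Derivation:
Executing turtle program step by step:
Start: pos=(0,0), heading=0, pen down
PU: pen up
BK 17: (0,0) -> (-17,0) [heading=0, move]
FD 20: (-17,0) -> (3,0) [heading=0, move]
LT 8: heading 0 -> 8
PU: pen up
FD 11: (3,0) -> (13.893,1.531) [heading=8, move]
RT 180: heading 8 -> 188
PD: pen down
FD 13: (13.893,1.531) -> (1.019,-0.278) [heading=188, draw]
LT 317: heading 188 -> 145
FD 10: (1.019,-0.278) -> (-7.172,5.457) [heading=145, draw]
RT 30: heading 145 -> 115
Final: pos=(-7.172,5.457), heading=115, 2 segment(s) drawn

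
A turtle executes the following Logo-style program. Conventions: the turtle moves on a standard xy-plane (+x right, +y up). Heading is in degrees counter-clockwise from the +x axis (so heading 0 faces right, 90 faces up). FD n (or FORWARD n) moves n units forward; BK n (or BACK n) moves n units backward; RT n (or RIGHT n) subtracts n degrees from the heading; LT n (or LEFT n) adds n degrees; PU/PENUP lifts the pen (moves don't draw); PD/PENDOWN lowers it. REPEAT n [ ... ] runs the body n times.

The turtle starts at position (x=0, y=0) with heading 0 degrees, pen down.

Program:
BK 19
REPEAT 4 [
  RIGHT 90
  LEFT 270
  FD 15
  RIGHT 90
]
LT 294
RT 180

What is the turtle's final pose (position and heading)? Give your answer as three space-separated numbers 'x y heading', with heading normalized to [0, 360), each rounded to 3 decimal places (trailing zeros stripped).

Answer: -19 0 114

Derivation:
Executing turtle program step by step:
Start: pos=(0,0), heading=0, pen down
BK 19: (0,0) -> (-19,0) [heading=0, draw]
REPEAT 4 [
  -- iteration 1/4 --
  RT 90: heading 0 -> 270
  LT 270: heading 270 -> 180
  FD 15: (-19,0) -> (-34,0) [heading=180, draw]
  RT 90: heading 180 -> 90
  -- iteration 2/4 --
  RT 90: heading 90 -> 0
  LT 270: heading 0 -> 270
  FD 15: (-34,0) -> (-34,-15) [heading=270, draw]
  RT 90: heading 270 -> 180
  -- iteration 3/4 --
  RT 90: heading 180 -> 90
  LT 270: heading 90 -> 0
  FD 15: (-34,-15) -> (-19,-15) [heading=0, draw]
  RT 90: heading 0 -> 270
  -- iteration 4/4 --
  RT 90: heading 270 -> 180
  LT 270: heading 180 -> 90
  FD 15: (-19,-15) -> (-19,0) [heading=90, draw]
  RT 90: heading 90 -> 0
]
LT 294: heading 0 -> 294
RT 180: heading 294 -> 114
Final: pos=(-19,0), heading=114, 5 segment(s) drawn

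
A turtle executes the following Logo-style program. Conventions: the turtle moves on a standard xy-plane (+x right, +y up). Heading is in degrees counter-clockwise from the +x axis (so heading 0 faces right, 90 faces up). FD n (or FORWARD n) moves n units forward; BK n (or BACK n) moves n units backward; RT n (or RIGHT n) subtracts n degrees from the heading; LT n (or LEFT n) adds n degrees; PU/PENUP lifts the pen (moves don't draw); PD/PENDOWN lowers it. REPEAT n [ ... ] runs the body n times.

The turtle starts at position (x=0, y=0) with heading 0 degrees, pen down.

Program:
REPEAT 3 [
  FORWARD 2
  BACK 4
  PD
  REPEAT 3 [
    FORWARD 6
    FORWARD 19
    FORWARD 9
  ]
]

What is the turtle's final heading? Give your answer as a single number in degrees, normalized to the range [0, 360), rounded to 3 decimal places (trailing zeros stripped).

Answer: 0

Derivation:
Executing turtle program step by step:
Start: pos=(0,0), heading=0, pen down
REPEAT 3 [
  -- iteration 1/3 --
  FD 2: (0,0) -> (2,0) [heading=0, draw]
  BK 4: (2,0) -> (-2,0) [heading=0, draw]
  PD: pen down
  REPEAT 3 [
    -- iteration 1/3 --
    FD 6: (-2,0) -> (4,0) [heading=0, draw]
    FD 19: (4,0) -> (23,0) [heading=0, draw]
    FD 9: (23,0) -> (32,0) [heading=0, draw]
    -- iteration 2/3 --
    FD 6: (32,0) -> (38,0) [heading=0, draw]
    FD 19: (38,0) -> (57,0) [heading=0, draw]
    FD 9: (57,0) -> (66,0) [heading=0, draw]
    -- iteration 3/3 --
    FD 6: (66,0) -> (72,0) [heading=0, draw]
    FD 19: (72,0) -> (91,0) [heading=0, draw]
    FD 9: (91,0) -> (100,0) [heading=0, draw]
  ]
  -- iteration 2/3 --
  FD 2: (100,0) -> (102,0) [heading=0, draw]
  BK 4: (102,0) -> (98,0) [heading=0, draw]
  PD: pen down
  REPEAT 3 [
    -- iteration 1/3 --
    FD 6: (98,0) -> (104,0) [heading=0, draw]
    FD 19: (104,0) -> (123,0) [heading=0, draw]
    FD 9: (123,0) -> (132,0) [heading=0, draw]
    -- iteration 2/3 --
    FD 6: (132,0) -> (138,0) [heading=0, draw]
    FD 19: (138,0) -> (157,0) [heading=0, draw]
    FD 9: (157,0) -> (166,0) [heading=0, draw]
    -- iteration 3/3 --
    FD 6: (166,0) -> (172,0) [heading=0, draw]
    FD 19: (172,0) -> (191,0) [heading=0, draw]
    FD 9: (191,0) -> (200,0) [heading=0, draw]
  ]
  -- iteration 3/3 --
  FD 2: (200,0) -> (202,0) [heading=0, draw]
  BK 4: (202,0) -> (198,0) [heading=0, draw]
  PD: pen down
  REPEAT 3 [
    -- iteration 1/3 --
    FD 6: (198,0) -> (204,0) [heading=0, draw]
    FD 19: (204,0) -> (223,0) [heading=0, draw]
    FD 9: (223,0) -> (232,0) [heading=0, draw]
    -- iteration 2/3 --
    FD 6: (232,0) -> (238,0) [heading=0, draw]
    FD 19: (238,0) -> (257,0) [heading=0, draw]
    FD 9: (257,0) -> (266,0) [heading=0, draw]
    -- iteration 3/3 --
    FD 6: (266,0) -> (272,0) [heading=0, draw]
    FD 19: (272,0) -> (291,0) [heading=0, draw]
    FD 9: (291,0) -> (300,0) [heading=0, draw]
  ]
]
Final: pos=(300,0), heading=0, 33 segment(s) drawn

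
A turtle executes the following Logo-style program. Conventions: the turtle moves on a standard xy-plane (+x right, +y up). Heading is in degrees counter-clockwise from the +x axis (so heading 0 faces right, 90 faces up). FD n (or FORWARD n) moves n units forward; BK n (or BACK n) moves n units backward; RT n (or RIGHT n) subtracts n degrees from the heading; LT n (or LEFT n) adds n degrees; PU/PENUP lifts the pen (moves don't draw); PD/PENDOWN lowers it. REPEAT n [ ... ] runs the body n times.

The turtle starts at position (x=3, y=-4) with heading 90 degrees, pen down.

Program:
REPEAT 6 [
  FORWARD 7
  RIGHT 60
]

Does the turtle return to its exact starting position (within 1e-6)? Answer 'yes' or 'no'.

Answer: yes

Derivation:
Executing turtle program step by step:
Start: pos=(3,-4), heading=90, pen down
REPEAT 6 [
  -- iteration 1/6 --
  FD 7: (3,-4) -> (3,3) [heading=90, draw]
  RT 60: heading 90 -> 30
  -- iteration 2/6 --
  FD 7: (3,3) -> (9.062,6.5) [heading=30, draw]
  RT 60: heading 30 -> 330
  -- iteration 3/6 --
  FD 7: (9.062,6.5) -> (15.124,3) [heading=330, draw]
  RT 60: heading 330 -> 270
  -- iteration 4/6 --
  FD 7: (15.124,3) -> (15.124,-4) [heading=270, draw]
  RT 60: heading 270 -> 210
  -- iteration 5/6 --
  FD 7: (15.124,-4) -> (9.062,-7.5) [heading=210, draw]
  RT 60: heading 210 -> 150
  -- iteration 6/6 --
  FD 7: (9.062,-7.5) -> (3,-4) [heading=150, draw]
  RT 60: heading 150 -> 90
]
Final: pos=(3,-4), heading=90, 6 segment(s) drawn

Start position: (3, -4)
Final position: (3, -4)
Distance = 0; < 1e-6 -> CLOSED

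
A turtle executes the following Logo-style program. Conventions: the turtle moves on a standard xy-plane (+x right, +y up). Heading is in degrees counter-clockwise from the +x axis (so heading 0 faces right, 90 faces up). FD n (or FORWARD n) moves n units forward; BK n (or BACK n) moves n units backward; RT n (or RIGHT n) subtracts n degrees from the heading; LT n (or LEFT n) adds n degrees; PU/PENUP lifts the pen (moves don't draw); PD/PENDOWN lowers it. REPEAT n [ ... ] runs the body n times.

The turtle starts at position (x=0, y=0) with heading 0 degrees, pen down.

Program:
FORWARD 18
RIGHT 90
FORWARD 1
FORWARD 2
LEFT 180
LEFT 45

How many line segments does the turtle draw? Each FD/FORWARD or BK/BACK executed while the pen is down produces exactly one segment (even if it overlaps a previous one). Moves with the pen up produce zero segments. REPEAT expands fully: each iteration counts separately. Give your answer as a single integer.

Answer: 3

Derivation:
Executing turtle program step by step:
Start: pos=(0,0), heading=0, pen down
FD 18: (0,0) -> (18,0) [heading=0, draw]
RT 90: heading 0 -> 270
FD 1: (18,0) -> (18,-1) [heading=270, draw]
FD 2: (18,-1) -> (18,-3) [heading=270, draw]
LT 180: heading 270 -> 90
LT 45: heading 90 -> 135
Final: pos=(18,-3), heading=135, 3 segment(s) drawn
Segments drawn: 3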